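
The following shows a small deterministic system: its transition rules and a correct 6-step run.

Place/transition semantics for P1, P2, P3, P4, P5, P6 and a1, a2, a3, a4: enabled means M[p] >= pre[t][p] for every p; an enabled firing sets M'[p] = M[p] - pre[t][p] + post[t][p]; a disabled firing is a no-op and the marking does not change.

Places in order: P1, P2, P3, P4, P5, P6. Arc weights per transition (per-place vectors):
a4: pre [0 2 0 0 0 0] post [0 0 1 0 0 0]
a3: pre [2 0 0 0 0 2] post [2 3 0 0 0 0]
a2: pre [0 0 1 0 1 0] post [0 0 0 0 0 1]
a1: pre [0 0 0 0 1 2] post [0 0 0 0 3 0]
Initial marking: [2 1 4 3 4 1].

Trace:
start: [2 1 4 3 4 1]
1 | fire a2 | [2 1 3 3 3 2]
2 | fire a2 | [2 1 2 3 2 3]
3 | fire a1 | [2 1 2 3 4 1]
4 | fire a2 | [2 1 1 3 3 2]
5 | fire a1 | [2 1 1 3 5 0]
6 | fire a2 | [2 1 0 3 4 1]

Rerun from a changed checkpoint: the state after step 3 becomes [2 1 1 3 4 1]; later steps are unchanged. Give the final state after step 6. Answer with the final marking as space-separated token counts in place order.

2 1 0 3 5 0

state after step 3 := [2 1 1 3 4 1]
4 | fire a2 | [2 1 0 3 3 2]
5 | fire a1 | [2 1 0 3 5 0]
6 | fire a2 | [2 1 0 3 5 0]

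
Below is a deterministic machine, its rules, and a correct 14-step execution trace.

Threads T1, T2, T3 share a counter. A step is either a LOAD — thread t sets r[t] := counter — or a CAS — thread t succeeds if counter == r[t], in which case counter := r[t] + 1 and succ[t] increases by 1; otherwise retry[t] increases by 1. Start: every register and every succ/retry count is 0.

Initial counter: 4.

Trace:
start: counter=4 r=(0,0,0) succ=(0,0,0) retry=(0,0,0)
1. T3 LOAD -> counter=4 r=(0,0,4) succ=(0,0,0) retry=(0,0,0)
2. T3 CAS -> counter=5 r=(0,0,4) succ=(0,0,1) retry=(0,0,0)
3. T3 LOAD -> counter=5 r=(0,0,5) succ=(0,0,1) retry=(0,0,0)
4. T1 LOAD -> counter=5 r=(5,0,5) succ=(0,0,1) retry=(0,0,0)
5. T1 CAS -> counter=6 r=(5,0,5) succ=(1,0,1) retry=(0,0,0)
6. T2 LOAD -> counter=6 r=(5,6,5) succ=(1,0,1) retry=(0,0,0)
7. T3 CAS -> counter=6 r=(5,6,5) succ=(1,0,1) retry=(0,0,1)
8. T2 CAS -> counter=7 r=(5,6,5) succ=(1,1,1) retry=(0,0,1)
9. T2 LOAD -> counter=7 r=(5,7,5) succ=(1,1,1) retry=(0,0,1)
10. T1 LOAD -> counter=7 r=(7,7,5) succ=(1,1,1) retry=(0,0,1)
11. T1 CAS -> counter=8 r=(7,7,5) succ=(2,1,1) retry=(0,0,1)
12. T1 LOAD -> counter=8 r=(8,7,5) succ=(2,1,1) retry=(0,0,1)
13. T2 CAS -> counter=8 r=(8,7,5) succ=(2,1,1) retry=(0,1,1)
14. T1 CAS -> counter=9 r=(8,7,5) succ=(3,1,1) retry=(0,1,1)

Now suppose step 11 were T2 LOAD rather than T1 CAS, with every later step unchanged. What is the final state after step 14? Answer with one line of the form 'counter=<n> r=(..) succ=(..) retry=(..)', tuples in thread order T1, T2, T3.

counter=8 r=(7,7,5) succ=(1,2,1) retry=(1,0,1)

(re-executing from step 11 with the substitution; state before step 11: counter=7 r=(7,7,5) succ=(1,1,1) retry=(0,0,1))
11. T2 LOAD -> counter=7 r=(7,7,5) succ=(1,1,1) retry=(0,0,1)
12. T1 LOAD -> counter=7 r=(7,7,5) succ=(1,1,1) retry=(0,0,1)
13. T2 CAS -> counter=8 r=(7,7,5) succ=(1,2,1) retry=(0,0,1)
14. T1 CAS -> counter=8 r=(7,7,5) succ=(1,2,1) retry=(1,0,1)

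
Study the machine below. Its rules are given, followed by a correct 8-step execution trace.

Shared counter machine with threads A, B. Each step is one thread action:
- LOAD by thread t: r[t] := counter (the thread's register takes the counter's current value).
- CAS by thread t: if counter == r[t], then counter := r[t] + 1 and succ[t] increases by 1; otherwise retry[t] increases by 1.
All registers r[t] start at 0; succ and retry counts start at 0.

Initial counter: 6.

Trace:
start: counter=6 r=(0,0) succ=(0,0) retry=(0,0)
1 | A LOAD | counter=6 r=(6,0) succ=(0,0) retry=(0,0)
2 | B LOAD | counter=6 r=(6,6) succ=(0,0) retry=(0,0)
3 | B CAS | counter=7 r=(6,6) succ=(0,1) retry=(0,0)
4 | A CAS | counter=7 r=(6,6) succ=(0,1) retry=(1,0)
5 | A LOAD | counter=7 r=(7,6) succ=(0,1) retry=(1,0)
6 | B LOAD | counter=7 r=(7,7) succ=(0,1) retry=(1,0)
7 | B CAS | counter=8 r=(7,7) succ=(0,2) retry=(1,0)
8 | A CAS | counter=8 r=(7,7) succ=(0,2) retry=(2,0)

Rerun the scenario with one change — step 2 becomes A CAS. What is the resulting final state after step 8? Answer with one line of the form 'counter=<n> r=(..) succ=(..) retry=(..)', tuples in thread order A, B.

(re-executing from step 2 with the substitution; state before step 2: counter=6 r=(6,0) succ=(0,0) retry=(0,0))
2 | A CAS | counter=7 r=(6,0) succ=(1,0) retry=(0,0)
3 | B CAS | counter=7 r=(6,0) succ=(1,0) retry=(0,1)
4 | A CAS | counter=7 r=(6,0) succ=(1,0) retry=(1,1)
5 | A LOAD | counter=7 r=(7,0) succ=(1,0) retry=(1,1)
6 | B LOAD | counter=7 r=(7,7) succ=(1,0) retry=(1,1)
7 | B CAS | counter=8 r=(7,7) succ=(1,1) retry=(1,1)
8 | A CAS | counter=8 r=(7,7) succ=(1,1) retry=(2,1)

counter=8 r=(7,7) succ=(1,1) retry=(2,1)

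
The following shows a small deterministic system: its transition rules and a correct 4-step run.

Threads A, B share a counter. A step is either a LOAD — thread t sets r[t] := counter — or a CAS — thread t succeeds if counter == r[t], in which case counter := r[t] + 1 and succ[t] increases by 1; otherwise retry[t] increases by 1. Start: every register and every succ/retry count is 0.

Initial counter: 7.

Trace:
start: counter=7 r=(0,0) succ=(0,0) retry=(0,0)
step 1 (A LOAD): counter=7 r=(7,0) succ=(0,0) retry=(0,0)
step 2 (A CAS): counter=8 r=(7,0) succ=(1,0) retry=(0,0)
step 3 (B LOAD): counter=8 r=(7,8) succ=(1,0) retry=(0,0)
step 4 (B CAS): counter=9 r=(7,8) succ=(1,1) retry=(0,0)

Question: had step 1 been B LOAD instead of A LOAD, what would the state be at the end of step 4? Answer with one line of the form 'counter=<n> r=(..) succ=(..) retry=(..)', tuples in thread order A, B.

(re-executing from step 1 with the substitution; state before step 1: counter=7 r=(0,0) succ=(0,0) retry=(0,0))
step 1 (B LOAD): counter=7 r=(0,7) succ=(0,0) retry=(0,0)
step 2 (A CAS): counter=7 r=(0,7) succ=(0,0) retry=(1,0)
step 3 (B LOAD): counter=7 r=(0,7) succ=(0,0) retry=(1,0)
step 4 (B CAS): counter=8 r=(0,7) succ=(0,1) retry=(1,0)

counter=8 r=(0,7) succ=(0,1) retry=(1,0)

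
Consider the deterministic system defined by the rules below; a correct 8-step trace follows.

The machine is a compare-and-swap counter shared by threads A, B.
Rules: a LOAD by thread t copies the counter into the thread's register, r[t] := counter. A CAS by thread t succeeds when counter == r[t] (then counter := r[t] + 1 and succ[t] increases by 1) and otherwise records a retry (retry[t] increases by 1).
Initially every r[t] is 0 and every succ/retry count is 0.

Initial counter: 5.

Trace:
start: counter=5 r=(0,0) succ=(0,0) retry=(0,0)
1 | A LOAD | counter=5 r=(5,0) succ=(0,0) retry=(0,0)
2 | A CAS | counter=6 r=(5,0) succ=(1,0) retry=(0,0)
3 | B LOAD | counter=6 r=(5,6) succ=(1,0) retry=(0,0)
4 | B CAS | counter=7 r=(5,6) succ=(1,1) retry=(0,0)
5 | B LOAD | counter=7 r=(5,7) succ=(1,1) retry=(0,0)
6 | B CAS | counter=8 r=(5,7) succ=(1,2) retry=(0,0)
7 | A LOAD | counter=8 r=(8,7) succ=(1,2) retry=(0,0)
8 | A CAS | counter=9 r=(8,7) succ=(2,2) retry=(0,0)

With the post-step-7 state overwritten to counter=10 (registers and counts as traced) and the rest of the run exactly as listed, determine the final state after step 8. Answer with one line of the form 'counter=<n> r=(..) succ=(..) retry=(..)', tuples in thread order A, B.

counter=10 r=(8,7) succ=(1,2) retry=(1,0)

state after step 7 := counter=10 r=(8,7) succ=(1,2) retry=(0,0)
8 | A CAS | counter=10 r=(8,7) succ=(1,2) retry=(1,0)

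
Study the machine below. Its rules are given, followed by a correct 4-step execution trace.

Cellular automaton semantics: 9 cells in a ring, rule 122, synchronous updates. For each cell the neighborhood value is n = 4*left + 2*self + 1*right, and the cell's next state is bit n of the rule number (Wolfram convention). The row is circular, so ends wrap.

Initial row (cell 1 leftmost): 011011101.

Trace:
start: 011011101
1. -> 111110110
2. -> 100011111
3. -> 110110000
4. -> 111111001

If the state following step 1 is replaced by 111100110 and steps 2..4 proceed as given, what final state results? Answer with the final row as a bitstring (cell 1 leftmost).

state after step 1 := 111100110
2. -> 100111111
3. -> 111100000
4. -> 100110001

100110001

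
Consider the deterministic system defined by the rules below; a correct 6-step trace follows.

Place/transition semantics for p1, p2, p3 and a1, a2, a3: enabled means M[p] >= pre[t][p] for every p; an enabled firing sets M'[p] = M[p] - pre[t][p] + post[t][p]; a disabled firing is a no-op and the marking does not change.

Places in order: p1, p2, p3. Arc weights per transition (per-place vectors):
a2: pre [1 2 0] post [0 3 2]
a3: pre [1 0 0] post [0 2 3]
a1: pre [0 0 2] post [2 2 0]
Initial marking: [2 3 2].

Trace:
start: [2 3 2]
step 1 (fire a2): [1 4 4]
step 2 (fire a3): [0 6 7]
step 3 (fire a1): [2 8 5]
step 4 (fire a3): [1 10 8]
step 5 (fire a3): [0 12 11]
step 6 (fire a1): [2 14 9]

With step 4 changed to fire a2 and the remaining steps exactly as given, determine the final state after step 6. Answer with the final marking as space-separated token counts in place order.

(re-executing from step 4 with the substitution; state before step 4: [2 8 5])
step 4 (fire a2): [1 9 7]
step 5 (fire a3): [0 11 10]
step 6 (fire a1): [2 13 8]

2 13 8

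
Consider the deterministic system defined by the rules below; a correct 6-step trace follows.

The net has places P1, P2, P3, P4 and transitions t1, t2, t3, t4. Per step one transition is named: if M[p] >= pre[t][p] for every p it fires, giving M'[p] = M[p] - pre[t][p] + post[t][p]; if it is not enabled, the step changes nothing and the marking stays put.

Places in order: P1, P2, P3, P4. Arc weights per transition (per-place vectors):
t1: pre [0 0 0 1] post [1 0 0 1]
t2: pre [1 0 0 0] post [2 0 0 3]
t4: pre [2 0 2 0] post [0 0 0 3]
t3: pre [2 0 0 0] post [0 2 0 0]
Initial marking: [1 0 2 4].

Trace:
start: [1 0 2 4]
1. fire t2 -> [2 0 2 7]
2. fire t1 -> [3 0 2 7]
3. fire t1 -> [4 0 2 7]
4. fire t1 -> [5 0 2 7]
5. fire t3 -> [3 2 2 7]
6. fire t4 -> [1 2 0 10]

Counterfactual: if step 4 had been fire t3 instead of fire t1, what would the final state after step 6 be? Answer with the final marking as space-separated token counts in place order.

(re-executing from step 4 with the substitution; state before step 4: [4 0 2 7])
4. fire t3 -> [2 2 2 7]
5. fire t3 -> [0 4 2 7]
6. fire t4 -> [0 4 2 7]

0 4 2 7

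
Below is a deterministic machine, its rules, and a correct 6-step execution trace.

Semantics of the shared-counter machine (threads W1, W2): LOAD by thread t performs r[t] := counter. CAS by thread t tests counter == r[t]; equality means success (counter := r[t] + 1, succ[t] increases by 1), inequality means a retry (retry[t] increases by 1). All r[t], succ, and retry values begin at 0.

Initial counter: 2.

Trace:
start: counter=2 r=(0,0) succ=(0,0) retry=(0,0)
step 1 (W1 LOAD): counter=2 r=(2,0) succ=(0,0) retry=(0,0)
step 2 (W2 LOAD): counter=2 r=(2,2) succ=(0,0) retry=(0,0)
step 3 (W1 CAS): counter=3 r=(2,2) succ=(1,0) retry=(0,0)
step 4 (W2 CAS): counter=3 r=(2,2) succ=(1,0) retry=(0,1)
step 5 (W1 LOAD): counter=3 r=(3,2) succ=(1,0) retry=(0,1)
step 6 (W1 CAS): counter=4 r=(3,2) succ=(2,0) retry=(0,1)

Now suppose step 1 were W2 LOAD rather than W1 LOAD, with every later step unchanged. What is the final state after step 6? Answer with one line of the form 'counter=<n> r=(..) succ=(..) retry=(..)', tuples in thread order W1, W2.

(re-executing from step 1 with the substitution; state before step 1: counter=2 r=(0,0) succ=(0,0) retry=(0,0))
step 1 (W2 LOAD): counter=2 r=(0,2) succ=(0,0) retry=(0,0)
step 2 (W2 LOAD): counter=2 r=(0,2) succ=(0,0) retry=(0,0)
step 3 (W1 CAS): counter=2 r=(0,2) succ=(0,0) retry=(1,0)
step 4 (W2 CAS): counter=3 r=(0,2) succ=(0,1) retry=(1,0)
step 5 (W1 LOAD): counter=3 r=(3,2) succ=(0,1) retry=(1,0)
step 6 (W1 CAS): counter=4 r=(3,2) succ=(1,1) retry=(1,0)

counter=4 r=(3,2) succ=(1,1) retry=(1,0)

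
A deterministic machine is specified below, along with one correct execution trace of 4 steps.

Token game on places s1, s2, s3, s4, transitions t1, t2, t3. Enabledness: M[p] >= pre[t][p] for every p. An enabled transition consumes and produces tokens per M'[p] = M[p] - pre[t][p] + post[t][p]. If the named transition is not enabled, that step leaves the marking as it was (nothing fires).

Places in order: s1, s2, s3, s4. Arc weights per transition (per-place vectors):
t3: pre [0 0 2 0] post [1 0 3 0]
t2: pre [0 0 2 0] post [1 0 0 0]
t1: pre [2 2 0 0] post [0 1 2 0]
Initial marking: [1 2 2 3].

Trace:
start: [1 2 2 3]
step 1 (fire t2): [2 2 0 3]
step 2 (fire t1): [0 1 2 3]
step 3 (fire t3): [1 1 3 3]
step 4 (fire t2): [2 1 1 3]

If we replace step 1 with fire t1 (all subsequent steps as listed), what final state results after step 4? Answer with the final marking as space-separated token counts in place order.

3 2 1 3

(re-executing from step 1 with the substitution; state before step 1: [1 2 2 3])
step 1 (fire t1): [1 2 2 3]
step 2 (fire t1): [1 2 2 3]
step 3 (fire t3): [2 2 3 3]
step 4 (fire t2): [3 2 1 3]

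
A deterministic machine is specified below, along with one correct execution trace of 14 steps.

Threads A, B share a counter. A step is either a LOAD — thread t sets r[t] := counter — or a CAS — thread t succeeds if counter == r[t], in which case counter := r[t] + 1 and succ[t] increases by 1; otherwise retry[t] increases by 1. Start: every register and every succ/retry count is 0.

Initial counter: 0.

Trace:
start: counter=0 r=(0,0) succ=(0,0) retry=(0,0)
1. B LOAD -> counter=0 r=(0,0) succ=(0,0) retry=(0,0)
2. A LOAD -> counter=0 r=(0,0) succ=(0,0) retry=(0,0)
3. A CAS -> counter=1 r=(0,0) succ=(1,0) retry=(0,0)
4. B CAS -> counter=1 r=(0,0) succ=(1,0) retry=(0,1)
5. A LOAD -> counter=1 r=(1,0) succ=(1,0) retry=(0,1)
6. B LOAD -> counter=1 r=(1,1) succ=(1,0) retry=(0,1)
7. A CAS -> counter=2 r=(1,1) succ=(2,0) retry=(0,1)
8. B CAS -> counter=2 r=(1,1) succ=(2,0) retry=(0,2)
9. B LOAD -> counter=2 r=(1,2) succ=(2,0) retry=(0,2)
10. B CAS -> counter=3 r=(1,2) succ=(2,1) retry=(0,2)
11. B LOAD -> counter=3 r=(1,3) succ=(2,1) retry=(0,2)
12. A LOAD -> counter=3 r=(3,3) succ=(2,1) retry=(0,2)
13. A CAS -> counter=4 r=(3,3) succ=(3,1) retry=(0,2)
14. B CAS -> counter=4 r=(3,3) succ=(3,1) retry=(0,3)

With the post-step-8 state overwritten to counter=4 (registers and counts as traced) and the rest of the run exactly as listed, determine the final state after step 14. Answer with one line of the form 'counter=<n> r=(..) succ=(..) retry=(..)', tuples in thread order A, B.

counter=6 r=(5,5) succ=(3,1) retry=(0,3)

state after step 8 := counter=4 r=(1,1) succ=(2,0) retry=(0,2)
9. B LOAD -> counter=4 r=(1,4) succ=(2,0) retry=(0,2)
10. B CAS -> counter=5 r=(1,4) succ=(2,1) retry=(0,2)
11. B LOAD -> counter=5 r=(1,5) succ=(2,1) retry=(0,2)
12. A LOAD -> counter=5 r=(5,5) succ=(2,1) retry=(0,2)
13. A CAS -> counter=6 r=(5,5) succ=(3,1) retry=(0,2)
14. B CAS -> counter=6 r=(5,5) succ=(3,1) retry=(0,3)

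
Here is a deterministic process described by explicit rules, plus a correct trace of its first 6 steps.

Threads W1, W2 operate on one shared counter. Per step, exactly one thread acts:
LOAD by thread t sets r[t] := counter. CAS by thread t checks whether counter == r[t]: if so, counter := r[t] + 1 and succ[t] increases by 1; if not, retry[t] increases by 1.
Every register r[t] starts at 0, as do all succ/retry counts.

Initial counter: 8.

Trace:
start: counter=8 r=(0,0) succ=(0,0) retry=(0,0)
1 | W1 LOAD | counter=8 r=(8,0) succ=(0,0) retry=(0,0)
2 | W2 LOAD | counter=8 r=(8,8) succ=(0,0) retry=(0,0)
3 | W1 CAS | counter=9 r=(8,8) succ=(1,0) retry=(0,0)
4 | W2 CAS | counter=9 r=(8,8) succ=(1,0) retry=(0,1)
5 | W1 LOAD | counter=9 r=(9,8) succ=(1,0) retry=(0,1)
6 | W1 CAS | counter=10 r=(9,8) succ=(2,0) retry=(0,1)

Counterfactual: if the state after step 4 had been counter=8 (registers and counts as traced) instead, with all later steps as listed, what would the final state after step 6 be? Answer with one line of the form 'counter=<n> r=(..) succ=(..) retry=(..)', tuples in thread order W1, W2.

counter=9 r=(8,8) succ=(2,0) retry=(0,1)

state after step 4 := counter=8 r=(8,8) succ=(1,0) retry=(0,1)
5 | W1 LOAD | counter=8 r=(8,8) succ=(1,0) retry=(0,1)
6 | W1 CAS | counter=9 r=(8,8) succ=(2,0) retry=(0,1)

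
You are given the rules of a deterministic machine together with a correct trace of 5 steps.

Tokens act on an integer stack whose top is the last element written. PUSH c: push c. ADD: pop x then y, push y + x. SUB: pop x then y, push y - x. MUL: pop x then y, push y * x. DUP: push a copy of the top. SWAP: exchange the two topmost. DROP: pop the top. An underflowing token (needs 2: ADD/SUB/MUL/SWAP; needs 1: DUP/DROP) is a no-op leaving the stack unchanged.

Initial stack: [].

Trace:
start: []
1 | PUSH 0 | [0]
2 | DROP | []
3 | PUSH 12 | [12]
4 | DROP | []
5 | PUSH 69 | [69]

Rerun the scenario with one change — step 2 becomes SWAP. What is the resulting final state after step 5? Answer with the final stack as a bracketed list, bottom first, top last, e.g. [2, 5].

[0, 69]

(re-executing from step 2 with the substitution; state before step 2: [0])
2 | SWAP | [0]
3 | PUSH 12 | [0, 12]
4 | DROP | [0]
5 | PUSH 69 | [0, 69]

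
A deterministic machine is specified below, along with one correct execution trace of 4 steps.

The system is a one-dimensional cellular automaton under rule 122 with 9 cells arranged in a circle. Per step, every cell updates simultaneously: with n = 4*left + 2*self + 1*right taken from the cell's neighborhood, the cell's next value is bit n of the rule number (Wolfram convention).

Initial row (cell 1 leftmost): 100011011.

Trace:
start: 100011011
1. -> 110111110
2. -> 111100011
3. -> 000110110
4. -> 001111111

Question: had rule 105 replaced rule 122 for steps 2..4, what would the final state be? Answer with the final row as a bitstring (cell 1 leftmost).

110010100

(re-executing steps 2..4 under rule 105; state before step 2: 110111110)
2. -> 111100011
3. -> 000101010
4. -> 110010100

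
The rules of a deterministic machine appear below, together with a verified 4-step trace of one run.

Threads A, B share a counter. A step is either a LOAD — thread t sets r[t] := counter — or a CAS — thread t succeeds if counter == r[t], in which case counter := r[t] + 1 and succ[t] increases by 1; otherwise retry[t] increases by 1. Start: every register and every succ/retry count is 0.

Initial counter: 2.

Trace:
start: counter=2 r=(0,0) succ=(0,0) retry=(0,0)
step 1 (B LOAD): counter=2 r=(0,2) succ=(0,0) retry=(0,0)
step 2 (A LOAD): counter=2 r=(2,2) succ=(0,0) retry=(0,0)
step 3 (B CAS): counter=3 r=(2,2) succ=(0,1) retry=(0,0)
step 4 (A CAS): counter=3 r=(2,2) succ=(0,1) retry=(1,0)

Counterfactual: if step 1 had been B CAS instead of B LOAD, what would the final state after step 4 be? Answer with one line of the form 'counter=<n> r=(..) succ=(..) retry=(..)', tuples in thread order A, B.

(re-executing from step 1 with the substitution; state before step 1: counter=2 r=(0,0) succ=(0,0) retry=(0,0))
step 1 (B CAS): counter=2 r=(0,0) succ=(0,0) retry=(0,1)
step 2 (A LOAD): counter=2 r=(2,0) succ=(0,0) retry=(0,1)
step 3 (B CAS): counter=2 r=(2,0) succ=(0,0) retry=(0,2)
step 4 (A CAS): counter=3 r=(2,0) succ=(1,0) retry=(0,2)

counter=3 r=(2,0) succ=(1,0) retry=(0,2)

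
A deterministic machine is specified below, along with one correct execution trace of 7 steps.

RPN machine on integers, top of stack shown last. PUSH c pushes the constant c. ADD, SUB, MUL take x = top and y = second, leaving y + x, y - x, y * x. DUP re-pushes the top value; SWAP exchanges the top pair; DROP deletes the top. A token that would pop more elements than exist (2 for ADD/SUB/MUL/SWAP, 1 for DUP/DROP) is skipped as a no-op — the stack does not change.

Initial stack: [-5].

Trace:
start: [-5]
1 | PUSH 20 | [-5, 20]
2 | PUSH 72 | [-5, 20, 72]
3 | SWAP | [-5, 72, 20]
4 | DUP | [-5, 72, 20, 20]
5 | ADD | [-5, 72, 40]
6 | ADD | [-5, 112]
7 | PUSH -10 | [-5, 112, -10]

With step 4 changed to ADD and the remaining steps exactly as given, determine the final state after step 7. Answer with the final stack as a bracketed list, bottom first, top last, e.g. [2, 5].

[87, -10]

(re-executing from step 4 with the substitution; state before step 4: [-5, 72, 20])
4 | ADD | [-5, 92]
5 | ADD | [87]
6 | ADD | [87]
7 | PUSH -10 | [87, -10]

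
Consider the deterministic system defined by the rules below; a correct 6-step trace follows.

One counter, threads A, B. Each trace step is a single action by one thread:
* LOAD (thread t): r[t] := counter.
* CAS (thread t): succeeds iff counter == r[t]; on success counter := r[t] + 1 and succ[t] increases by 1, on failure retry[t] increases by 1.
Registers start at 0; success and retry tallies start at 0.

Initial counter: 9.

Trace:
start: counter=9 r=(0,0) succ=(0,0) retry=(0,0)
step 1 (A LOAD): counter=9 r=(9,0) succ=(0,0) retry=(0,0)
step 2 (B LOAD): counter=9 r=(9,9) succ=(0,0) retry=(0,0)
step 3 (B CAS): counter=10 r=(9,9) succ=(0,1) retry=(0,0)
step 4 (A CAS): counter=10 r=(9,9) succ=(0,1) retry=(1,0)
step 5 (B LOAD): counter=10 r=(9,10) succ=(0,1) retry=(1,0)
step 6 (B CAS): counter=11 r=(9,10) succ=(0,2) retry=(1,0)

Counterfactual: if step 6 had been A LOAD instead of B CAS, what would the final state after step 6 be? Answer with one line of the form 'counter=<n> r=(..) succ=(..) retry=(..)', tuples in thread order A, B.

(re-executing from step 6 with the substitution; state before step 6: counter=10 r=(9,10) succ=(0,1) retry=(1,0))
step 6 (A LOAD): counter=10 r=(10,10) succ=(0,1) retry=(1,0)

counter=10 r=(10,10) succ=(0,1) retry=(1,0)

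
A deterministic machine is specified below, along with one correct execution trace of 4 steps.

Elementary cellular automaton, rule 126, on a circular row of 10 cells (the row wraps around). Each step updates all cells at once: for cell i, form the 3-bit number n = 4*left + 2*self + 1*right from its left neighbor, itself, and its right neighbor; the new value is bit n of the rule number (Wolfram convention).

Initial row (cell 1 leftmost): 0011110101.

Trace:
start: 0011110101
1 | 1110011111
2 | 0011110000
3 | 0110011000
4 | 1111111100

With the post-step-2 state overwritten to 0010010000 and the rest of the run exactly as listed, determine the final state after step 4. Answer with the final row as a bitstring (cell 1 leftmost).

state after step 2 := 0010010000
3 | 0111111000
4 | 1100001100

1100001100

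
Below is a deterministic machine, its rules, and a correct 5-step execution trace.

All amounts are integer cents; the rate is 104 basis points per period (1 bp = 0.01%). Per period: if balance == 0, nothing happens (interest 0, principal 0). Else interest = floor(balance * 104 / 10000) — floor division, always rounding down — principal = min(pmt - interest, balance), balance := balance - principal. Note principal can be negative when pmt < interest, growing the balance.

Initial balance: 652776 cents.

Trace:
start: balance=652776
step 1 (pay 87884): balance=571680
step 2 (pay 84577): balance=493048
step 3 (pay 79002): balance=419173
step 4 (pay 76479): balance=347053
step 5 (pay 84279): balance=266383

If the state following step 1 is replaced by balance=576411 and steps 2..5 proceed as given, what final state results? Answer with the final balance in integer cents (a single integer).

271314

state after step 1 := balance=576411
step 2 (pay 84577): balance=497828
step 3 (pay 79002): balance=424003
step 4 (pay 76479): balance=351933
step 5 (pay 84279): balance=271314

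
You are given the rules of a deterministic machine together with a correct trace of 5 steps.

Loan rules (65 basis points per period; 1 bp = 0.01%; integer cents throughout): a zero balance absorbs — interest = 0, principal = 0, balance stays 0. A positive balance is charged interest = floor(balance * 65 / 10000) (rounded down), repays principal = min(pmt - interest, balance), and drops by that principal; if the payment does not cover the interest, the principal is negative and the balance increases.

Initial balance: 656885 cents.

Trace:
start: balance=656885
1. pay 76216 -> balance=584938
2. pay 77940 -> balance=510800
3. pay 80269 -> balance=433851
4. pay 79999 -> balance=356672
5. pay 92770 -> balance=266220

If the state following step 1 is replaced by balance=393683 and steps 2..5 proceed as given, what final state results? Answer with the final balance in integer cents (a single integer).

69941

state after step 1 := balance=393683
2. pay 77940 -> balance=318301
3. pay 80269 -> balance=240100
4. pay 79999 -> balance=161661
5. pay 92770 -> balance=69941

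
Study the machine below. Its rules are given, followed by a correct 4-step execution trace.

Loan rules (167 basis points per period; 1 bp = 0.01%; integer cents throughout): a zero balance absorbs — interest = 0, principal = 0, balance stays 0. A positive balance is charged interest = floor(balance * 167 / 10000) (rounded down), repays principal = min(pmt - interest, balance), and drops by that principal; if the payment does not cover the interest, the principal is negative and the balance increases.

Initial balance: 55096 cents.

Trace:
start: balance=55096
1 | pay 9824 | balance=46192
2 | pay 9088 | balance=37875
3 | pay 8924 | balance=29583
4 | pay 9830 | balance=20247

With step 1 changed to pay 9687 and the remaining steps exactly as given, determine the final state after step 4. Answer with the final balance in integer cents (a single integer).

(re-executing from step 1 with the substitution; state before step 1: balance=55096)
1 | pay 9687 | balance=46329
2 | pay 9088 | balance=38014
3 | pay 8924 | balance=29724
4 | pay 9830 | balance=20390

20390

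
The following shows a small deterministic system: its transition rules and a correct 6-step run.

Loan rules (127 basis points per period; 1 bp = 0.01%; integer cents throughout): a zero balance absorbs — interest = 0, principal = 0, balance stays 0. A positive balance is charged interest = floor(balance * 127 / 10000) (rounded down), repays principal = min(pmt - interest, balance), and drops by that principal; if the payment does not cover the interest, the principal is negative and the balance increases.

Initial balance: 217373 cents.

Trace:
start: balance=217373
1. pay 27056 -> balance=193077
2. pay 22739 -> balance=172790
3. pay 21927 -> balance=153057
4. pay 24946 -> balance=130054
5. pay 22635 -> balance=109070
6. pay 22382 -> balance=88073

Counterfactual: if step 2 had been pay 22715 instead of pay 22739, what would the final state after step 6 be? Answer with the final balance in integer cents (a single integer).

88099

(re-executing from step 2 with the substitution; state before step 2: balance=193077)
2. pay 22715 -> balance=172814
3. pay 21927 -> balance=153081
4. pay 24946 -> balance=130079
5. pay 22635 -> balance=109096
6. pay 22382 -> balance=88099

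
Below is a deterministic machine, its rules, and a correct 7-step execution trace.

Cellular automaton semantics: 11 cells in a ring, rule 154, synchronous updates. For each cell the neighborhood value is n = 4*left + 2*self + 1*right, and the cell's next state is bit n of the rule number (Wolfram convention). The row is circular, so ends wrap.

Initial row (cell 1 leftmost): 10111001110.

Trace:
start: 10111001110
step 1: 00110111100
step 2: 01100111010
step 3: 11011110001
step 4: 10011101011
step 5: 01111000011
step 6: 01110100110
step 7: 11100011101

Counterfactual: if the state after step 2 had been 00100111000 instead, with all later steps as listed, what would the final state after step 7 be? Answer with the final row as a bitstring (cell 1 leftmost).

state after step 2 := 00100111000
step 3: 01011110100
step 4: 10011100010
step 5: 01111010100
step 6: 11110000010
step 7: 11101000100

11101000100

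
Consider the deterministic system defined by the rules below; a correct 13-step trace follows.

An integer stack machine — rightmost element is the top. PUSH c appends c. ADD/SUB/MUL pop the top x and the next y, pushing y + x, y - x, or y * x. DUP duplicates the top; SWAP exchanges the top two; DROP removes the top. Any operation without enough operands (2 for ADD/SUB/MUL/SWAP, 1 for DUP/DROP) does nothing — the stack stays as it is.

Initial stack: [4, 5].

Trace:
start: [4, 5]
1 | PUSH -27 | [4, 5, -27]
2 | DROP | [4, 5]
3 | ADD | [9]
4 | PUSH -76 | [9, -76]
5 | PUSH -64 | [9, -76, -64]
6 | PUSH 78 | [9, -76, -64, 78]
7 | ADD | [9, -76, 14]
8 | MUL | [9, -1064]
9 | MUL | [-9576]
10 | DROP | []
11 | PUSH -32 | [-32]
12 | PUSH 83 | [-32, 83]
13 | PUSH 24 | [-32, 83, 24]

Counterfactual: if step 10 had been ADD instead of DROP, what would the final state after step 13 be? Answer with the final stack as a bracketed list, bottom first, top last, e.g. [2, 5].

[-9576, -32, 83, 24]

(re-executing from step 10 with the substitution; state before step 10: [-9576])
10 | ADD | [-9576]
11 | PUSH -32 | [-9576, -32]
12 | PUSH 83 | [-9576, -32, 83]
13 | PUSH 24 | [-9576, -32, 83, 24]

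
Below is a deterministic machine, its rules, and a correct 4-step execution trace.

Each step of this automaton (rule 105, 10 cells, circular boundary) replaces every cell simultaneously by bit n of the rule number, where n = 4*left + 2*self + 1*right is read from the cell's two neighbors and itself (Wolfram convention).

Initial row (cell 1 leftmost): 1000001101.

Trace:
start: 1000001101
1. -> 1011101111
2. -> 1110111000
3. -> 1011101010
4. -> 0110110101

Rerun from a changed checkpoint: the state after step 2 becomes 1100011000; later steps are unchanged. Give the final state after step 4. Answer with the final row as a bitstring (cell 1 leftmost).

1110111101

state after step 2 := 1100011000
3. -> 1101011010
4. -> 1110111101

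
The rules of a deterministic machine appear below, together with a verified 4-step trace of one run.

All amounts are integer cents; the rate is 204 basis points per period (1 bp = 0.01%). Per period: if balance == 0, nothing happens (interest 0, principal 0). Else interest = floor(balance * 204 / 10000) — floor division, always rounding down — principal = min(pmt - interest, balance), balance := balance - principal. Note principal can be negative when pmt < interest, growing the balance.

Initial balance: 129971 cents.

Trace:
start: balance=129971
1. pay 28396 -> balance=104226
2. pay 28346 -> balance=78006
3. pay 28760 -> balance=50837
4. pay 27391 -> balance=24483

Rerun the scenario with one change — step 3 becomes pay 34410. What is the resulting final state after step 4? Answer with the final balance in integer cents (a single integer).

(re-executing from step 3 with the substitution; state before step 3: balance=78006)
3. pay 34410 -> balance=45187
4. pay 27391 -> balance=18717

18717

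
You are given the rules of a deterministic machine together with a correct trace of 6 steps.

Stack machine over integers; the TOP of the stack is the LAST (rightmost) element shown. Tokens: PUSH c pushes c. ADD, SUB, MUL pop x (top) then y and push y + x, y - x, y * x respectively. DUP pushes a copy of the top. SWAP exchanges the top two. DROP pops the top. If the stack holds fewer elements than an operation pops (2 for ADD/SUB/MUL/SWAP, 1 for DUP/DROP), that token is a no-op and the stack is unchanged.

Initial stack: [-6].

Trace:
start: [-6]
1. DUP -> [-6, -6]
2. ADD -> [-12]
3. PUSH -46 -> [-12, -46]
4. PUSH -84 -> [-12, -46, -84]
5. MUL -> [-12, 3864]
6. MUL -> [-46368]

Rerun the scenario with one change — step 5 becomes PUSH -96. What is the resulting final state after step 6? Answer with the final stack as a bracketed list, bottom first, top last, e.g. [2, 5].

(re-executing from step 5 with the substitution; state before step 5: [-12, -46, -84])
5. PUSH -96 -> [-12, -46, -84, -96]
6. MUL -> [-12, -46, 8064]

[-12, -46, 8064]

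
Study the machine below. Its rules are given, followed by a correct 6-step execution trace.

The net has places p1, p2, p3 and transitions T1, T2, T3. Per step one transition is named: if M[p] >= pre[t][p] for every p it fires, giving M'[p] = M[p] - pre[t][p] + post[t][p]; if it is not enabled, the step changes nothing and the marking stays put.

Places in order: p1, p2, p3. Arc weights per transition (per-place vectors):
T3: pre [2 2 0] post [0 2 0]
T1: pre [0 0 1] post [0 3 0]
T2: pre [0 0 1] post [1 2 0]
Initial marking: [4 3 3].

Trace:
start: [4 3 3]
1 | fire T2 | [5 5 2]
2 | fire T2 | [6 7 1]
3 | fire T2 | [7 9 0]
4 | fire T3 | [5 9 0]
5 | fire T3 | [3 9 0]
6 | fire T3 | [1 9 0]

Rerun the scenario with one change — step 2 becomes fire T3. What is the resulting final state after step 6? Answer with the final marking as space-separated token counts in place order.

0 7 1

(re-executing from step 2 with the substitution; state before step 2: [5 5 2])
2 | fire T3 | [3 5 2]
3 | fire T2 | [4 7 1]
4 | fire T3 | [2 7 1]
5 | fire T3 | [0 7 1]
6 | fire T3 | [0 7 1]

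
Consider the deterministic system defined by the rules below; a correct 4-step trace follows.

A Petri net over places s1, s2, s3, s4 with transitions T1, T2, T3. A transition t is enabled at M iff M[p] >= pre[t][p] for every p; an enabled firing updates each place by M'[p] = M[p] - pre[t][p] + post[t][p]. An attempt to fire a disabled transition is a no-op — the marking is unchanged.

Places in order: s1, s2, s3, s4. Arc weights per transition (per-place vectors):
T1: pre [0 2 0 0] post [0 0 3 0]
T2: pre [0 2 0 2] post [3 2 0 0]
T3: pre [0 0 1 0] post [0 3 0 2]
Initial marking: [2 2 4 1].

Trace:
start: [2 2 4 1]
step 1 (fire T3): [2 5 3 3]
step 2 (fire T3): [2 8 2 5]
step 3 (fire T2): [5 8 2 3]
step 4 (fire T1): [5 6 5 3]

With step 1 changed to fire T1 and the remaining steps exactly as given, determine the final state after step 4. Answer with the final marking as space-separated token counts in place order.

5 1 9 1

(re-executing from step 1 with the substitution; state before step 1: [2 2 4 1])
step 1 (fire T1): [2 0 7 1]
step 2 (fire T3): [2 3 6 3]
step 3 (fire T2): [5 3 6 1]
step 4 (fire T1): [5 1 9 1]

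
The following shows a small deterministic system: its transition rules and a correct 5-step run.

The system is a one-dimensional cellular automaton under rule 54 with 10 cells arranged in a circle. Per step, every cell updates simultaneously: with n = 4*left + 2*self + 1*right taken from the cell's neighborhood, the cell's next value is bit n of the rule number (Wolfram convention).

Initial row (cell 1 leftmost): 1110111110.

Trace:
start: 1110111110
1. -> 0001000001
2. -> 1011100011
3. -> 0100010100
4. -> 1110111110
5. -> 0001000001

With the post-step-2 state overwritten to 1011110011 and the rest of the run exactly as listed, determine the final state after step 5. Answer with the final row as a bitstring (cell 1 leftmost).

state after step 2 := 1011110011
3. -> 0100001100
4. -> 1110010010
5. -> 0001111111

0001111111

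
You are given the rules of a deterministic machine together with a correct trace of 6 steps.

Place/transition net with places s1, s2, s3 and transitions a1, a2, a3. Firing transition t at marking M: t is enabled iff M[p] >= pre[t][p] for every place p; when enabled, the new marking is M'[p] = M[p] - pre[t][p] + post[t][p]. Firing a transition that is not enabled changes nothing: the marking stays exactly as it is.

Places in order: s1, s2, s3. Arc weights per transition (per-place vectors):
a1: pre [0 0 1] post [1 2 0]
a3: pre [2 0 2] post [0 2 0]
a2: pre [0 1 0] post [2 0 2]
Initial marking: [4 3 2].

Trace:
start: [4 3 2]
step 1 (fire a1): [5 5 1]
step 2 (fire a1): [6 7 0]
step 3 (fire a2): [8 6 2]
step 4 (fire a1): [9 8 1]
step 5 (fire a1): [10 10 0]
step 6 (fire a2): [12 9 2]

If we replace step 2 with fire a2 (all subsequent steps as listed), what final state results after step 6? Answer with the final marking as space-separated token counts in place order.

(re-executing from step 2 with the substitution; state before step 2: [5 5 1])
step 2 (fire a2): [7 4 3]
step 3 (fire a2): [9 3 5]
step 4 (fire a1): [10 5 4]
step 5 (fire a1): [11 7 3]
step 6 (fire a2): [13 6 5]

13 6 5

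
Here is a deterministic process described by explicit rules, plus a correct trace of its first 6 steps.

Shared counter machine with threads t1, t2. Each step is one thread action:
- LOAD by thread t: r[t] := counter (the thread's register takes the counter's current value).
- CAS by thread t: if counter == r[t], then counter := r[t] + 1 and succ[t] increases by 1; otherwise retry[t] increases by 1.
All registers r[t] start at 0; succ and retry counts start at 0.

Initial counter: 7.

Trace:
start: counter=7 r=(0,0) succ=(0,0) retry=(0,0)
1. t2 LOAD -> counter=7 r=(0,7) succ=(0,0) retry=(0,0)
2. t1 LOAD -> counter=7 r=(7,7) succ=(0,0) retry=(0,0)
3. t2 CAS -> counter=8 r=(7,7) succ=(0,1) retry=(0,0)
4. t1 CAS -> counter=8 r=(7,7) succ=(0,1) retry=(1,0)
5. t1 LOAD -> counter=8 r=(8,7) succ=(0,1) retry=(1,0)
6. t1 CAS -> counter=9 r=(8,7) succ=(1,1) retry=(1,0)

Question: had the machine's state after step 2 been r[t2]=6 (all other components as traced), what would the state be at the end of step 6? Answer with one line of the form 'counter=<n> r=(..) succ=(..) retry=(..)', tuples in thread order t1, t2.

counter=9 r=(8,6) succ=(2,0) retry=(0,1)

state after step 2 := counter=7 r=(7,6) succ=(0,0) retry=(0,0)
3. t2 CAS -> counter=7 r=(7,6) succ=(0,0) retry=(0,1)
4. t1 CAS -> counter=8 r=(7,6) succ=(1,0) retry=(0,1)
5. t1 LOAD -> counter=8 r=(8,6) succ=(1,0) retry=(0,1)
6. t1 CAS -> counter=9 r=(8,6) succ=(2,0) retry=(0,1)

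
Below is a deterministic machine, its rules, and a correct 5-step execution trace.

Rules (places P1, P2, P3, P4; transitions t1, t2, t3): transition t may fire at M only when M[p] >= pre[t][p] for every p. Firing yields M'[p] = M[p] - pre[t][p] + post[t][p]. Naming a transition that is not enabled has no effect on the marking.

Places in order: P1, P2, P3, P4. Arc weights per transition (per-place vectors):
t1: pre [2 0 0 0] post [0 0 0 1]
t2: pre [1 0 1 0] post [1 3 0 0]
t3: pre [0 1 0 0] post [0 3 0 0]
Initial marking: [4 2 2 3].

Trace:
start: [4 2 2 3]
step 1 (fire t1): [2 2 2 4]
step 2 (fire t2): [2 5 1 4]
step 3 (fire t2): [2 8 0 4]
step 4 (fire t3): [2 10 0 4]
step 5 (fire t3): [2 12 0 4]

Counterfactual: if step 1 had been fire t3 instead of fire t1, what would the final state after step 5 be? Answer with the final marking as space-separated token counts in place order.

(re-executing from step 1 with the substitution; state before step 1: [4 2 2 3])
step 1 (fire t3): [4 4 2 3]
step 2 (fire t2): [4 7 1 3]
step 3 (fire t2): [4 10 0 3]
step 4 (fire t3): [4 12 0 3]
step 5 (fire t3): [4 14 0 3]

4 14 0 3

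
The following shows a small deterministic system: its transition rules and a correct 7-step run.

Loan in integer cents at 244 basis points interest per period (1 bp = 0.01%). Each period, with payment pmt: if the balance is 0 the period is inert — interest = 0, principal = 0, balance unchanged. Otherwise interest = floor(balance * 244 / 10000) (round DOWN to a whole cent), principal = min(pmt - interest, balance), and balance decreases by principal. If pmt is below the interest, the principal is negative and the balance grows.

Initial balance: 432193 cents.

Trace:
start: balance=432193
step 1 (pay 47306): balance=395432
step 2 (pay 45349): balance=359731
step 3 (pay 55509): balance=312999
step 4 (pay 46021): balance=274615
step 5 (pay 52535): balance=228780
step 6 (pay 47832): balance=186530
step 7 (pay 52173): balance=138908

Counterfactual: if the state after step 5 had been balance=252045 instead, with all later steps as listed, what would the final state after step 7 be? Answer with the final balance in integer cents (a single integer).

state after step 5 := balance=252045
step 6 (pay 47832): balance=210362
step 7 (pay 52173): balance=163321

163321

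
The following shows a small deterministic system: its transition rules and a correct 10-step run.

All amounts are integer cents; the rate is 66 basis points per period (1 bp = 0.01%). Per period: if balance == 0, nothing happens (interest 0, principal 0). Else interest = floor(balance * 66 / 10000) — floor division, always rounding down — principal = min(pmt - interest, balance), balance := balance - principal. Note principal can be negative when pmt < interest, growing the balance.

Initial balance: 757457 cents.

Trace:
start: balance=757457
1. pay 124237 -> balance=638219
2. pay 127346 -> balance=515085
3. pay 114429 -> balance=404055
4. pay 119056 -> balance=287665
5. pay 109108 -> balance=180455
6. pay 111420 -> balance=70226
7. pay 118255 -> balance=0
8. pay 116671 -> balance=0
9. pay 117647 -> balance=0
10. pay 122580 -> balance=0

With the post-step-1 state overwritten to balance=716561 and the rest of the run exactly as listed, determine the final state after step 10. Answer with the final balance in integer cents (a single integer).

0

state after step 1 := balance=716561
2. pay 127346 -> balance=593944
3. pay 114429 -> balance=483435
4. pay 119056 -> balance=367569
5. pay 109108 -> balance=260886
6. pay 111420 -> balance=151187
7. pay 118255 -> balance=33929
8. pay 116671 -> balance=0
9. pay 117647 -> balance=0
10. pay 122580 -> balance=0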